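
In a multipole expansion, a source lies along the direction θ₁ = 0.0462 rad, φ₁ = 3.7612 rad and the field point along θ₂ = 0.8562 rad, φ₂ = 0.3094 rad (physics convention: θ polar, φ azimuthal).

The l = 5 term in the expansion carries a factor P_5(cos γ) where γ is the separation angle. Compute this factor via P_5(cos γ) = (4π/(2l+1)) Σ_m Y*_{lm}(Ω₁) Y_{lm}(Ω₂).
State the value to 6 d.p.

-0.204751

Expand P_5 via completeness: Σ_{m} conj(Y_{5,m}) at Ω₁ times Y_{5,m} at Ω₂ —
  term(m=-5) = (-0.000000, -0.000000)   from Y*(Ω₁)=(0.000000, -0.000000), Y(Ω₂)=(0.002716, -0.114099)
  term(m=-4) = (0.000001, 0.000002)   from Y*(Ω₁)=(-0.000005, 0.000004), Y(Ω₂)=(0.102408, -0.295892)
  term(m=-3) = (-0.000069, -0.000093)   from Y*(Ω₁)=(0.000077, -0.000261), Y(Ω₂)=(0.255977, -0.341947)
  term(m=-2) = (0.001070, 0.000765)   from Y*(Ω₁)=(0.002343, 0.006807), Y(Ω₂)=(0.148815, -0.105971)
  term(m=-1) = (0.030830, 0.009883)   from Y*(Ω₁)=(-0.095618, -0.068206), Y(Ω₂)=(-0.262560, 0.083932)
  term(m=+0) = (-0.242892, 0.000000)   from Y*(Ω₁)=(0.920684, -0.000000), Y(Ω₂)=(-0.263817, 0.000000)
  term(m=+1) = (0.030830, -0.009883)   from Y*(Ω₁)=(0.095618, -0.068206), Y(Ω₂)=(0.262560, 0.083932)
  term(m=+2) = (0.001070, -0.000765)   from Y*(Ω₁)=(0.002343, -0.006807), Y(Ω₂)=(0.148815, 0.105971)
  term(m=+3) = (-0.000069, 0.000093)   from Y*(Ω₁)=(-0.000077, -0.000261), Y(Ω₂)=(-0.255977, -0.341947)
  term(m=+4) = (0.000001, -0.000002)   from Y*(Ω₁)=(-0.000005, -0.000004), Y(Ω₂)=(0.102408, 0.295892)
  term(m=+5) = (-0.000000, 0.000000)   from Y*(Ω₁)=(-0.000000, -0.000000), Y(Ω₂)=(-0.002716, -0.114099)
Total Σ_m = (-0.179229, 0.000000). Multiply by 1.142397: (-0.204751, 0.000000). P_5(cos γ) = -0.204751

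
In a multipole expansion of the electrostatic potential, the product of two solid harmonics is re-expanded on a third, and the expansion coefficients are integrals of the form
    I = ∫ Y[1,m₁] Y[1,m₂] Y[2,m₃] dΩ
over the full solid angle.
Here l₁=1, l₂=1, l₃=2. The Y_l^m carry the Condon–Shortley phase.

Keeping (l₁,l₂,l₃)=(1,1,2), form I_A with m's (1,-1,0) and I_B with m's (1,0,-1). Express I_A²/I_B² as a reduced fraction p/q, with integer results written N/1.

1/3

Same 1,1,2: normalisation and zero-m 3j drop out of the ratio.
A: Δ: 0! 2! 2! / 5! → 1/30; sum: t=0:+1/4 = 1/4; 3j²(1 1 2; 1 -1 0) = Δ·Π!·Σ² = 1/30  (sign +1)
B: Δ: 0! 2! 2! / 5! → 1/30; sum: t=0:+1/2 = 1/2; 3j²(1 1 2; 1 0 -1) = Δ·Π!·Σ² = 1/10  (sign -1)
I_A²/I_B² = (1/30)/(1/10) = 1/3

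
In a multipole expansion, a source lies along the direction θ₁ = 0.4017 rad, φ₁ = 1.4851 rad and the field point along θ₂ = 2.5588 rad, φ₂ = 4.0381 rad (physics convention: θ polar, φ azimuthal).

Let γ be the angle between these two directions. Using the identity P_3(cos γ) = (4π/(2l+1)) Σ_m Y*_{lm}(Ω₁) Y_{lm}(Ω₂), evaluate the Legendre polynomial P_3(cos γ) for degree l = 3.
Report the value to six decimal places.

-0.704983

Addition theorem: P_3(cos γ) = (4π/7) Σ_m Y*_{lm}(Ω₁) Y_{lm}(Ω₂), m = −3…3:
  m=-3: Y*=-0.006341-0.024117i  Y=+0.062564+0.030382i  product +0.000336-0.001702i
  m=-2: Y*=-0.141686+0.024525i  Y=+0.056962+0.252100i  product -0.014253-0.034322i
  m=-1: Y*=+0.034994+0.407352i  Y=-0.276014+0.345338i  product -0.150333-0.100350i
  m=+0: Y*=+0.424413-0.000000i  Y=-0.151280+0.000000i  product -0.064205+0.000000i
  m=+1: Y*=-0.034994+0.407352i  Y=+0.276014+0.345338i  product -0.150333+0.100350i
  m=+2: Y*=-0.141686-0.024525i  Y=+0.056962-0.252100i  product -0.014253+0.034322i
  m=+3: Y*=+0.006341-0.024117i  Y=-0.062564+0.030382i  product +0.000336+0.001702i
Σ over m = -0.392705-0.000000i; ×(4π/7) → -0.704983-0.000000i. Real part: -0.704983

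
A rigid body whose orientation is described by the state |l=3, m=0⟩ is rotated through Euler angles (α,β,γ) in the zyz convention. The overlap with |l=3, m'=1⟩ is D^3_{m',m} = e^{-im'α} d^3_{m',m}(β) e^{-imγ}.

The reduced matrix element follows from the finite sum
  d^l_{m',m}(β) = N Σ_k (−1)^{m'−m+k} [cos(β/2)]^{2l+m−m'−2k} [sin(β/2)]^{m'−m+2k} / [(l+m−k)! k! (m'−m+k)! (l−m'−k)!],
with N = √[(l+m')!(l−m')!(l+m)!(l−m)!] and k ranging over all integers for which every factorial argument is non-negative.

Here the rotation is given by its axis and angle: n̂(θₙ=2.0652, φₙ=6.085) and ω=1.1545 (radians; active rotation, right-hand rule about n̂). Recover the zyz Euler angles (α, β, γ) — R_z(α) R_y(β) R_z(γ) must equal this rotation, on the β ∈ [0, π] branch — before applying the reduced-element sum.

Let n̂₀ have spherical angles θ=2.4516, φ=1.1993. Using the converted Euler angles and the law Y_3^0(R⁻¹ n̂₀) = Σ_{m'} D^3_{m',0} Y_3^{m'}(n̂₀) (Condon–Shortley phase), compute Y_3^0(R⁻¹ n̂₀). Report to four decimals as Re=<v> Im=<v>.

Axis–angle → zyz. n̂ = (sinθₙcosφₙ, sinθₙsinφₙ, cosθₙ) = (+0.863021, -0.173313, -0.474507), ω = 1.1545.
R = I cosω + sinω [n̂]ₓ + (1−cosω) n̂n̂ᵀ gives
  R = [+0.848000, +0.344891, -0.402425; -0.523070, +0.422267, -0.740330; -0.085403, +0.838296, +0.538485]
β = atan2(√(R₁₃²+R₂₃²), R₃₃) = 1.002159; α = atan2(R₂₃, R₁₃) mod 2π = 4.214492; γ = atan2(R₃₂, −R₃₁) mod 2π = 1.469270
Need the full column D^3_{m',0} for m'=−3..3 at α=4.2145, β=1.0022, γ=1.4693.
cos(β/2)=0.877065, sin(β/2)=0.480372
d^3_{-3,0}: single k=3 term ⇒ +0.334460;  D = +0.333466+0.025763i
d^3_{-2,0}: k∈[2..3] ⇒ +0.747899 -0.224355 = +0.523544;  D = -0.284723+0.439353i
d^3_{-1,0}: k∈[1..3] ⇒ +0.863628 -0.777214 +0.077716 = +0.164130;  D = -0.078385-0.144203i
d^3_{0,0}: k∈[0..3] ⇒ +0.455187 -1.228924 +0.368653 -0.012288 = -0.417372;  D = -0.417372+0.000000i
d^3_{1,0}: k∈[0..2] ⇒ -0.863628 +0.777214 -0.077716 = -0.164130;  D = +0.078385-0.144203i
d^3_{2,0}: k∈[0..1] ⇒ +0.747899 -0.224355 = +0.523544;  D = -0.284723-0.439353i
d^3_{3,0}: single k=0 term ⇒ -0.334460;  D = -0.333466+0.025763i
Y_3^{m'}(θ=2.4516,φ=1.1993) and Σ D·Y over m':
  (+0.3335+0.0258i)·(-0.0966+0.0474i)  (-0.2847+0.4394i)·(+0.2352+0.2160i)  (-0.0784-0.1442i)·(+0.1474-0.3784i)  (-0.4174+0.0000i)·(+0.0074+0.0000i)  (+0.0784-0.1442i)·(-0.1474-0.3784i)  (-0.2847-0.4394i)·(+0.2352-0.2160i)  (-0.3335+0.0258i)·(+0.0966+0.0474i)
Y_3^0(R⁻¹ n̂) = -0.525986-0.000000i

Re=-0.5260 Im=0.0000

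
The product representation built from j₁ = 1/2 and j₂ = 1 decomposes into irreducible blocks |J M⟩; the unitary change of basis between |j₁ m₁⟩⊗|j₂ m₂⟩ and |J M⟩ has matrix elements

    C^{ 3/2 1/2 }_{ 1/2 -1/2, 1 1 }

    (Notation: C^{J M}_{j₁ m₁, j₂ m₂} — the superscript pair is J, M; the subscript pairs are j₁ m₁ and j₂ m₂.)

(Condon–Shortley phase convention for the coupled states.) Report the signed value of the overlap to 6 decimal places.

+0.577350

triangle: 0!×1!×2!/4! = 2/24
(j±m)!: 0!×1!×2!×0!×2!×1! = 4
prefactor² = (2J+1)×Δ×N² = 4/3
  k=0: +1/(0!×0!×1!×2!×0!×0!) = 1/2
Σ = 1/2  ⇒  CG² = 4/3×(1/2)² = 1/3
CG = +√(1/3) = +0.577350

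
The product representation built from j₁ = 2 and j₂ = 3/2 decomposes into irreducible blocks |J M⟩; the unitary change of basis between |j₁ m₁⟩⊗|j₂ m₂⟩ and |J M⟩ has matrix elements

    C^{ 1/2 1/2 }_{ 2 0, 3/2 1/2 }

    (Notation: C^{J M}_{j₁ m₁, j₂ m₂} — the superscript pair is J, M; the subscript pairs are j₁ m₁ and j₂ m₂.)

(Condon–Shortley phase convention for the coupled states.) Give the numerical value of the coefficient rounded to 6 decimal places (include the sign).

√[2·3!1!0!/5! · 2!2!2!1!1!0!] = √(4/5)
  +(−1)^2/∏(2,1,0,0,1,0)! = 1/2  (running 1/2)
⟨..|..⟩ = √(4/5)·(1/2) = +0.447214

+0.447214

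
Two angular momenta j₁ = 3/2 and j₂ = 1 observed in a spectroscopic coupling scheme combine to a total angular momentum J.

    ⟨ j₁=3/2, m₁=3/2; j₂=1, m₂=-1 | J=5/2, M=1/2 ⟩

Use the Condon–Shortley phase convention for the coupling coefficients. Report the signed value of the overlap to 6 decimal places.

triangle: 0!·3!·2!/6! = 12/720
(j±m)!: 3!·0!·0!·2!·3!·2! = 144
prefactor² = (2J+1)·Δ·N² = 72/5
  k=0: +1/(0!·0!·0!·0!·3!·2!) = 1/12
Σ = 1/12  ⇒  CG² = 72/5·(1/12)² = 1/10
CG = +√(1/10) = +0.316228

+√(1/10) ≈ +0.316228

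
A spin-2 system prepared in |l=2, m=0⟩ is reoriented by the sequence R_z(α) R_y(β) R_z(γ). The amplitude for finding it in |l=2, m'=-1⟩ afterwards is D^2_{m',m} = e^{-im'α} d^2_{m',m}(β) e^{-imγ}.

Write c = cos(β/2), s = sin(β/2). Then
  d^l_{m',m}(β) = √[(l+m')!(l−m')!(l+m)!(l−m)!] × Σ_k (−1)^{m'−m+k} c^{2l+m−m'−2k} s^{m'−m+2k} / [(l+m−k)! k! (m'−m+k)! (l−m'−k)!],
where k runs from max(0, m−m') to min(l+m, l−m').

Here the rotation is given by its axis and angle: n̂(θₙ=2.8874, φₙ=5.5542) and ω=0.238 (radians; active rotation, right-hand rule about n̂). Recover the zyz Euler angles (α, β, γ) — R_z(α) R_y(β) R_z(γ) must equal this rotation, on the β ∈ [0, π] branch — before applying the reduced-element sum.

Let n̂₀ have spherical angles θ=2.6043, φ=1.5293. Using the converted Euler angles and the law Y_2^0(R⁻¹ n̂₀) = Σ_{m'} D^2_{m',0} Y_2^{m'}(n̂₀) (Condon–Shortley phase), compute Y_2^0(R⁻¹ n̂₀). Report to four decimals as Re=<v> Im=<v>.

Axis–angle → zyz. n̂ = (sinθₙcosφₙ, sinθₙsinφₙ, cosθₙ) = (+0.187555, -0.167504, -0.967867), ω = 0.2380.
R = I cosω + sinω [n̂]ₓ + (1−cosω) n̂n̂ᵀ gives
  R = [+0.972803, +0.227298, -0.044608; -0.229069, +0.972602, -0.039648; +0.034374, +0.048788, +0.998218]
β = atan2(√(R₁₃²+R₂₃²), R₃₃) = 0.059716; α = atan2(R₂₃, R₁₃) mod 2π = 3.868193; γ = atan2(R₃₂, −R₃₁) mod 2π = 2.184571
Need the full column D^2_{m',0} for m'=−2..2 at α=3.8682, β=0.0597, γ=2.1846.
cos(β/2)=0.999554, sin(β/2)=0.029854
d^2_{-2,0}: single k=2 term ⇒ +0.002181;  D = +0.000256+0.002166i
d^2_{-1,0}: k∈[1..2] ⇒ +0.073028 -0.000065 = +0.072963;  D = -0.054535-0.048472i
d^2_{0,0}: k∈[0..2] ⇒ +0.998218 -0.003562 +0.000001 = +0.994657;  D = +0.994657+0.000000i
d^2_{1,0}: k∈[0..1] ⇒ -0.073028 +0.000065 = -0.072963;  D = +0.054535-0.048472i
d^2_{2,0}: single k=0 term ⇒ +0.002181;  D = +0.000256-0.002166i
Y_2^{m'}(θ=2.6043,φ=1.5293) and Σ D·Y over m':
  (+0.0003+0.0022i)·(-0.1008-0.0084i)  (-0.0545-0.0485i)·(-0.0141+0.3394i)  (+0.9947+0.0000i)·(+0.3829+0.0000i)  (+0.0545-0.0485i)·(+0.0141+0.3394i)  (+0.0003-0.0022i)·(-0.1008+0.0084i)
Y_2^0(R⁻¹ n̂) = +0.415309-0.000000i

Re=0.4153 Im=0.0000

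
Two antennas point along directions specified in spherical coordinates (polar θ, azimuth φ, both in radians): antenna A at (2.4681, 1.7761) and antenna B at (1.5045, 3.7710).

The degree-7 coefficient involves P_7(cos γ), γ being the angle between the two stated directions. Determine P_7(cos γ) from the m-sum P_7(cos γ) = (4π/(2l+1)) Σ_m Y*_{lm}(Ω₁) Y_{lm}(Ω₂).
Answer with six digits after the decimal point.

0.211712

Addition theorem: P_7(cos γ) = (4π/15) Σ_m Y*_{lm}(Ω₁) Y_{lm}(Ω₂), m = −7…7:
  term(m=-7) = 0.00156 - 0.00891j   from Y*(Ω₁)=0.01820 - 0.00245j, Y(Ω₂)=0.14859 - 0.46945j
  term(m=-6) = -0.00871 - 0.00592j   from Y*(Ω₁)=0.02863 + 0.08120j, Y(Ω₂)=-0.09849 + 0.07254j
  term(m=-5) = 0.07017 - 0.04299j   from Y*(Ω₁)=-0.20572 + 0.12451j, Y(Ω₂)=-0.34221 + 0.00186j
  term(m=-4) = -0.00762 - 0.06037j   from Y*(Ω₁)=-0.29235 - 0.31408j, Y(Ω₂)=0.11510 + 0.08286j
  term(m=-3) = 0.12284 + 0.03779j   from Y*(Ω₁)=0.24900 - 0.35181j, Y(Ω₂)=0.09307 + 0.28329j
  term(m=-2) = 0.00553 - 0.00627j   from Y*(Ω₁)=0.05118 + 0.02228j, Y(Ω₂)=0.04599 - 0.14261j
  term(m=-1) = -0.04363 - 0.09664j   from Y*(Ω₁)=0.07679 - 0.36876j, Y(Ω₂)=0.22757 - 0.16572j
  term(m=+0) = -0.02753 + 0.00000j   from Y*(Ω₁)=0.18097 + 0.00000j, Y(Ω₂)=-0.15214 + 0.00000j
  term(m=+1) = -0.04363 + 0.09664j   from Y*(Ω₁)=-0.07679 - 0.36876j, Y(Ω₂)=-0.22757 - 0.16572j
  term(m=+2) = 0.00553 + 0.00627j   from Y*(Ω₁)=0.05118 - 0.02228j, Y(Ω₂)=0.04599 + 0.14261j
  term(m=+3) = 0.12284 - 0.03779j   from Y*(Ω₁)=-0.24900 - 0.35181j, Y(Ω₂)=-0.09307 + 0.28329j
  term(m=+4) = -0.00762 + 0.06037j   from Y*(Ω₁)=-0.29235 + 0.31408j, Y(Ω₂)=0.11510 - 0.08286j
  term(m=+5) = 0.07017 + 0.04299j   from Y*(Ω₁)=0.20572 + 0.12451j, Y(Ω₂)=0.34221 + 0.00186j
  term(m=+6) = -0.00871 + 0.00592j   from Y*(Ω₁)=0.02863 - 0.08120j, Y(Ω₂)=-0.09849 - 0.07254j
  term(m=+7) = 0.00156 + 0.00891j   from Y*(Ω₁)=-0.01820 - 0.00245j, Y(Ω₂)=-0.14859 - 0.46945j
Accumulated sum 0.25271 - 0.00000j; after 4π/(2l+1) scaling, 0.21171 - 0.00000j ⇒ P_7 = 0.211712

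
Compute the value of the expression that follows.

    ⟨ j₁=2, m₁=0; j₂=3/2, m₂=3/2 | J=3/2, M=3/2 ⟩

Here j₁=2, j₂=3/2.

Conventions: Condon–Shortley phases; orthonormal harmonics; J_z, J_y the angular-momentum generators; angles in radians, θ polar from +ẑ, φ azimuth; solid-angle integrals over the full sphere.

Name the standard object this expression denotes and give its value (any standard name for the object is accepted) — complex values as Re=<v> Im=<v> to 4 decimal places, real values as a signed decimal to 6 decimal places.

This is a Clebsch–Gordan (vector-coupling) coefficient.
triangle: 2!*2!*1!/6! = 4/720
(j±m)!: 2!*2!*3!*0!*3!*0! = 144
prefactor² = (2J+1)*Δ*N² = 16/5
  k=2: +1/(2!*0!*0!*1!*2!*0!) = 1/4
Σ = 1/4  ⇒  CG² = 16/5*(1/4)² = 1/5
CG = +√(1/5) = +0.447214

Clebsch–Gordan coefficient, +√(1/5) ≈ +0.447214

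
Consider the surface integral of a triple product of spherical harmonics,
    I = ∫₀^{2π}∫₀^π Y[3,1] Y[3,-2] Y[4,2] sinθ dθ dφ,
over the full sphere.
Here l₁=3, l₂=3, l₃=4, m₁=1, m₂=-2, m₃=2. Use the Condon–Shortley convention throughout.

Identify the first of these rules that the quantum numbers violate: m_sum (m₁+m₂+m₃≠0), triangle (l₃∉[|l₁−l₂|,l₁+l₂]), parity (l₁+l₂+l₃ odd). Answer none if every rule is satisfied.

m_sum

m₁+m₂+m₃ = 1 − 2 + 2 = 1  ✗
triangle: |3−3|=0 ≤ l₃=4 ≤ 3+3=6
parity: l₁+l₂+l₃ = 10 is even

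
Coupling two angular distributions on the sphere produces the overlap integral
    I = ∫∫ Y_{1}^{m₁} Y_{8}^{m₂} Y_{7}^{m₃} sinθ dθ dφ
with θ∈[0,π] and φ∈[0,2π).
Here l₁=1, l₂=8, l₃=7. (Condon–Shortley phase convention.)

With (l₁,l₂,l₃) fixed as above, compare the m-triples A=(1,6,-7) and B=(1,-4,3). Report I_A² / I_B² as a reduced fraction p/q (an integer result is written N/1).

1/66

Same 1,8,7: normalisation and zero-m 3j drop out of the ratio.
A: Δ: 2! 0! 14! / 17! → 1/2040; sum: t=0:+1/174356582400 = 1/174356582400; 3j²(1 8 7; 1 6 -7) = Δ·Π!·Σ² = 1/2040  (sign +1)
B: Δ: 2! 0! 14! / 17! → 1/2040; sum: t=0:+1/174182400 = 1/174182400; 3j²(1 8 7; 1 -4 3) = Δ·Π!·Σ² = 11/340  (sign +1)
I_A²/I_B² = (1/2040)/(11/340) = 1/66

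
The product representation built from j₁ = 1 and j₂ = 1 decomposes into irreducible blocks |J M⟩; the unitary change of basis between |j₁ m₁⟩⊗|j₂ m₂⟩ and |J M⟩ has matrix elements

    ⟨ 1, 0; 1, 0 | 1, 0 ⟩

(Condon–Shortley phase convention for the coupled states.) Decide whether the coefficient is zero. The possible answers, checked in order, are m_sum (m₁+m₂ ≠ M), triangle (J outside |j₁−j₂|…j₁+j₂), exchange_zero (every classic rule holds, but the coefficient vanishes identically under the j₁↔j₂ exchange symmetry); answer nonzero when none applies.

exchange_zero

m-sum: m₁+m₂ = 0+0 = 0, M = 0  ✓
triangle: |j₁−j₂| = 0 ≤ J = 1 ≤ j₁+j₂ = 2  ✓
exchange: j₁=j₂ and m₁=m₂, and (−1)^(j₁+j₂−J) = (−1)^1 = −1 forces ⟨j₁m₁;j₂m₂|JM⟩ = −⟨j₂m₂;j₁m₁|JM⟩ = −⟨j₁m₁;j₂m₂|JM⟩ ⇒ the coefficient vanishes identically
Racah sum check: Σ_k collapses to 0 ⇒ CG = 0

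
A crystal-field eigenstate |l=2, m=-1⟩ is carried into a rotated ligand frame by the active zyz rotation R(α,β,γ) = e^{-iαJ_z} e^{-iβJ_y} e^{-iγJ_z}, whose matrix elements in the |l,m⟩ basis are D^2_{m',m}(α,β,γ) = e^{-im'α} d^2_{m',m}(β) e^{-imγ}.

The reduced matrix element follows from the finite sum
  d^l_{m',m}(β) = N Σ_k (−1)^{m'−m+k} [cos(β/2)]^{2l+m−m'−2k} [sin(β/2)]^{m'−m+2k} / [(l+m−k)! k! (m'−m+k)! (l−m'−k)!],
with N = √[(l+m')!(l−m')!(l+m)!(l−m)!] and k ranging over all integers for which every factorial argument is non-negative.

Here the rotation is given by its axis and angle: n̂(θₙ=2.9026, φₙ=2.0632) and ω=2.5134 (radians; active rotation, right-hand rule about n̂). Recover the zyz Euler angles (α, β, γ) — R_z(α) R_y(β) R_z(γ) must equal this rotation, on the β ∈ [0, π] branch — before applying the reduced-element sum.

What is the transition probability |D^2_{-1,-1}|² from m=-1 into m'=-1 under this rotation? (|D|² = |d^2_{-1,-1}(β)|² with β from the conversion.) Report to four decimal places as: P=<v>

P=0.5728

Axis–angle → zyz. n̂ = (sinθₙcosφₙ, sinθₙsinφₙ, cosθₙ) = (-0.111910, +0.208601, -0.971577), ω = 2.5134.
R = I cosω + sinω [n̂]ₓ + (1−cosω) n̂n̂ᵀ gives
  R = [-0.786434, +0.528747, +0.319293; -0.613212, -0.730370, -0.300884; +0.074110, -0.432420, +0.898622]
β = atan2(√(R₁₃²+R₂₃²), R₃₃) = 0.454179; α = atan2(R₂₃, R₁₃) mod 2π = 5.527461; γ = atan2(R₃₂, −R₃₁) mod 2π = 4.542654
Split into d^2_{-1,-1}(β=0.4542) × two z-phases.
With c≡cos(β/2)=0.974326 and s≡sin(β/2)=0.225143, N=[1·6·1·6]^{1/2}=6.000000
k∈{0,1} keeps every argument non-negative
  k=0: (−1)^0·6.0000/(6)·0.9743^4·0.2251^0 = +0.901191
  k=1: (−1)^1·6.0000/(2)·0.9743^2·0.2251^2 = -0.144359
d^2_{-1,-1}(0.4542) = +0.901191 -0.144359 = +0.756832
|D^2_{-1,-1}|² = |d^2_{-1,-1}(β)|² = (+0.756832)² = 0.572794 (the z-rotation phases have unit modulus)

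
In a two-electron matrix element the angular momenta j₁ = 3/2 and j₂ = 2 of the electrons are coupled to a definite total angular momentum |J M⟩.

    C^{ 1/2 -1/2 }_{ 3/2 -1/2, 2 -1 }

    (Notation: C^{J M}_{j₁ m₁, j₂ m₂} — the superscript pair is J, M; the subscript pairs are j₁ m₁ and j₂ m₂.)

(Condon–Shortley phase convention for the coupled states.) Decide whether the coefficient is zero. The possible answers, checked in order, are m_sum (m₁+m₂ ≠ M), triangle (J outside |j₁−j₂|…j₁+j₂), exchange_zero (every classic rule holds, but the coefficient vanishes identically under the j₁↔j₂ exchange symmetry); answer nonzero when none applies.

m-sum: m₁+m₂ = -1/2+(-1) = -3/2, M = -1/2  ✗ ⇒ coefficient is 0

m_sum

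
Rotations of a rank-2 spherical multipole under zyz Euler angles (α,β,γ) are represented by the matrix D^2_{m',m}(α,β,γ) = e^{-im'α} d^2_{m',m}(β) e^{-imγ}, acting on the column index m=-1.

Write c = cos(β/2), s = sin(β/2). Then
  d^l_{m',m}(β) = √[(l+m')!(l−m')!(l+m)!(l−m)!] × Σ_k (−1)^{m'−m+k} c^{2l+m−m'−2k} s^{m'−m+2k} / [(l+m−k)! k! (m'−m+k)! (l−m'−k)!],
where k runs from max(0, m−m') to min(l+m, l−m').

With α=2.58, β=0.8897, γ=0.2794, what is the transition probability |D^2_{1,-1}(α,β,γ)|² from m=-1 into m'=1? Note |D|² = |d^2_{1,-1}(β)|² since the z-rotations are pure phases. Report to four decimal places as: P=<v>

P=0.1750

First d^2_{1,-1}(β=0.8897), then the phase factors e^{-i(1)α} and e^{-i(-1)γ}:
c=cos(0.889700/2)=0.902675, s=sin(0.889700/2)=0.430322; N=√[6·1·1·6]=6.000000
k: max(0,(-1)−(1))=0 … min(2+(-1),2−(1))=1
  k=0: (−1)^2·6.0000/(2)·0.9027^2·0.4303^2 = +0.452660
  k=1: (−1)^3·6.0000/(6)·0.9027^0·0.4303^4 = -0.034291
d^2_{1,-1}(0.8897) = +0.452660 -0.034291 = +0.418370
|D^2_{1,-1}|² = |d^2_{1,-1}(β)|² = (+0.418370)² = 0.175033 (the z-rotation phases have unit modulus)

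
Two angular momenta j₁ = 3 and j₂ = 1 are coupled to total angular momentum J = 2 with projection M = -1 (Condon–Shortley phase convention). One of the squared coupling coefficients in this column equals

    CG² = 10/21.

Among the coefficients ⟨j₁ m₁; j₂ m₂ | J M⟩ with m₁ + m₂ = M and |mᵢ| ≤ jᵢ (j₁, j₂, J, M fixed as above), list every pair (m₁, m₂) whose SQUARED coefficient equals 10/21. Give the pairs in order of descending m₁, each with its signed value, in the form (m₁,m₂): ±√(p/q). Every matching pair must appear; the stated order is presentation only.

(-2,1): +√(10/21)

Admissible pairs with m₁+m₂ = M = -1: (-2,1), (-1,0), (0,-1)
  (m₁,m₂)=(0,-1): CG² = 1/7, CG = +√(1/7)
  (m₁,m₂)=(-1,0): CG² = 8/21, CG = −√(8/21)
  (m₁,m₂)=(-2,1): CG² = 10/21, CG = +√(10/21)   ← matches the target
Pairs with CG² = 10/21: (-2,1): +√(10/21)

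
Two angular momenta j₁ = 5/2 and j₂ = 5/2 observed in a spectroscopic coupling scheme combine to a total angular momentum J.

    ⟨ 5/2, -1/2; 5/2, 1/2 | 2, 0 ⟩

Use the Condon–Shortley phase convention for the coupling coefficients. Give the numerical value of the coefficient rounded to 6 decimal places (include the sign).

√[5·3!2!2!/8! · 2!3!3!2!2!2!] = √(12/7)
  +(−1)^1/∏(1,2,2,2,0,0)! = -1/8  (running -1/8)
  +(−1)^2/∏(2,1,1,1,1,1)! = 1/2  (running 3/8)
  +(−1)^3/∏(3,0,0,0,2,2)! = -1/24  (running 1/3)
⟨..|..⟩ = √(12/7)·(1/3) = +0.436436

+0.436436  (= +√(4/21))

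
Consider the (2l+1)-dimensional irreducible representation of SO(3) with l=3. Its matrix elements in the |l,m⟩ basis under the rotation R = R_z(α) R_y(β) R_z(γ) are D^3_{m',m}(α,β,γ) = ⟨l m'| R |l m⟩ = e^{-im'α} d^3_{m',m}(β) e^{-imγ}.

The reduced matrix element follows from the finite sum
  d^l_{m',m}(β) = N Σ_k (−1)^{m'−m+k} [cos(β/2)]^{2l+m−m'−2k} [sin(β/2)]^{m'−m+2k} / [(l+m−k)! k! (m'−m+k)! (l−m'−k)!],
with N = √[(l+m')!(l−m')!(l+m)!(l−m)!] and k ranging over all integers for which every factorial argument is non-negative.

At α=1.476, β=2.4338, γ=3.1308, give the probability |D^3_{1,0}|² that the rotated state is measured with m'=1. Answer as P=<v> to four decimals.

P=0.2821

First d^3_{1,0}(β=2.4338), then the phase factors e^{-i(1)α} and e^{-i(0)γ}:
c=cos(2.433800/2)=0.346555, s=sin(2.433800/2)=0.938030; N=√[24·2·6·6]=41.569219
The bounds max(0,m−m')=0 and min(l+m,l−m')=2 give 3 terms
  k=0: (−1)^1·41.5692/(12)·0.3466^5·0.9380^1 = -0.016243
  k=1: (−1)^2·41.5692/(4)·0.3466^3·0.9380^3 = +0.357009
  k=2: (−1)^3·41.5692/(12)·0.3466^1·0.9380^5 = -0.871858
d^3_{1,0}(2.4338) = -0.016243 +0.357009 -0.871858 = -0.531092
|D^3_{1,0}|² = |d^3_{1,0}(β)|² = (-0.531092)² = 0.282059 (the z-rotation phases have unit modulus)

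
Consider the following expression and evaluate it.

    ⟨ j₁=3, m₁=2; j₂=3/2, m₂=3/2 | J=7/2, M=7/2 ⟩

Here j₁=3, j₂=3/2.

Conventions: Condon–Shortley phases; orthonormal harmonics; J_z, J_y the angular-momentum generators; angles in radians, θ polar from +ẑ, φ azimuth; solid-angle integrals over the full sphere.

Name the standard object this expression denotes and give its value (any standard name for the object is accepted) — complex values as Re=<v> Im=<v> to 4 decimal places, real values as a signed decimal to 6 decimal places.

This is a Clebsch–Gordan (vector-coupling) coefficient.
triangle: 1!×5!×2!/9! = 240/362880
(j±m)!: 5!×1!×3!×0!×7!×0! = 3628800
prefactor² = (2J+1)×Δ×N² = 19200
  k=1: −1/(1!×0!×0!×2!×5!×0!) = -1/240
Σ = -1/240  ⇒  CG² = 19200×(-1/240)² = 1/3
CG = −√(1/3) = -0.577350

Clebsch–Gordan coefficient, −√(1/3) ≈ -0.577350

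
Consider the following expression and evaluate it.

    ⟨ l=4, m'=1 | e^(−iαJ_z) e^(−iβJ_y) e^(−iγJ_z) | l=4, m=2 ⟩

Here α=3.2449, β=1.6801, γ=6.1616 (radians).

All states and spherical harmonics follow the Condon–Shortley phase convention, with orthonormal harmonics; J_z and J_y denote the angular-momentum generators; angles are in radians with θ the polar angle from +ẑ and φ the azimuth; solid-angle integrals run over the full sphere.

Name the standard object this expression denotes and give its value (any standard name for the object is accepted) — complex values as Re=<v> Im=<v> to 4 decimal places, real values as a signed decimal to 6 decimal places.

This is a Wigner D-matrix element — the rotation-matrix element ⟨l m'| R(α,β,γ) |l m⟩ in the angular-momentum basis.
D^4_{1,2}(3.2449,1.6801,6.1616) = e^{-i·1·3.2449}·d^4_{1,2}(1.6801)·e^{-i·2·6.1616}. Compute d first:
With c≡cos(β/2)=0.667426 and s≡sin(β/2)=0.744676, N=[120·6·720·2]^{1/2}=1018.233765
Admissible k: 1..3 (factorial args all ≥0)
  k=1: (−1)^0·1018.2338/(240)·0.6674^7·0.7447^1 = +0.186391
  k=2: (−1)^1·1018.2338/(48)·0.6674^5·0.7447^3 = -1.160175
  k=3: (−1)^2·1018.2338/(72)·0.6674^3·0.7447^5 = +0.962857
d^4_{1,2}(1.6801) = +0.186391 -1.160175 +0.962857 = -0.010927
Attach z-rotation phases: D = e^{-i(1)(3.2449)}·(-0.010927)·e^{-i(2)(6.1616)} = +0.010821+0.001523i

Wigner D-matrix element, Re=0.0108 Im=0.0015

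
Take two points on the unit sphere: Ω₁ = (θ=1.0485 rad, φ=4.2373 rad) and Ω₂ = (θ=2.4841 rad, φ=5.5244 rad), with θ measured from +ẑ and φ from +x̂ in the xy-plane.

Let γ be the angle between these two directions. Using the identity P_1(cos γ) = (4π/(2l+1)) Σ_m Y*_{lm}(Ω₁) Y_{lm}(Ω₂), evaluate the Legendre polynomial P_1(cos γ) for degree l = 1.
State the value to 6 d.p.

-0.246617

Addition theorem: P_1(cos γ) = (4π/3) Σ_m Y*_{lm}(Ω₁) Y_{lm}(Ω₂), m = −1…1:
  [-1]  conj(Y_{1,-1})(Ω₁) = -0.136965-0.266270i ; Y_{1,-1}(Ω₂) = +0.153221+0.145275i ; Δ = +0.017696-0.060696i
  [+0]  conj(Y_{1,0})(Ω₁) = +0.243750-0.000000i ; Y_{1,0}(Ω₂) = -0.386742+0.000000i ; Δ = -0.094268+0.000000i
  [+1]  conj(Y_{1,1})(Ω₁) = +0.136965-0.266270i ; Y_{1,1}(Ω₂) = -0.153221+0.145275i ; Δ = +0.017696+0.060696i
Total Σ_m = -0.058875+0.000000i. Multiply by 4.188790: -0.246617+0.000000i. P_1(cos γ) = -0.246617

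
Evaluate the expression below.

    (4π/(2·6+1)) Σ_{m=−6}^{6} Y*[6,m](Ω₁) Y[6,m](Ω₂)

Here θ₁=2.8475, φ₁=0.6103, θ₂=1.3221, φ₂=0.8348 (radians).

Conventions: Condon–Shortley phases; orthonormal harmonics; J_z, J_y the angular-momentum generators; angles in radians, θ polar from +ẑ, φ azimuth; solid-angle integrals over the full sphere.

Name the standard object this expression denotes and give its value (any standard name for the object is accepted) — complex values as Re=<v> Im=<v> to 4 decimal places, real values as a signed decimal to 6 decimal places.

Legendre polynomial (addition theorem), -0.302901

This sum is the spherical-harmonic addition theorem: it equals the Legendre polynomial P_l(cos γ) of the angle γ between the two directions.
Expand P_6 via completeness: Σ_{m} conj(Y_{6,m}) at Ω₁ times Y_{6,m} at Ω₂ —
  m=-6: (-0.000249, -0.000142) × (0.116980, 0.383028) = (0.000025, -0.000112)  (running Σ = (0.000025, -0.000112))
  m=-5: (0.003265, -0.000295) × (-0.180655, 0.302481) = (-0.000501, 0.001041)  (running Σ = (-0.000475, 0.000929))
  m=-4: (-0.017480, 0.014735) × (0.102982, -0.020619) = (-0.001496, 0.001878)  (running Σ = (-0.001971, 0.002807))
  m=-3: (0.027632, -0.103827) × (0.273818, 0.202677) = (0.028609, -0.022829)  (running Σ = (0.026638, -0.020023))
  m=-2: (0.114544, 0.313604) × (-0.000923, -0.009315) = (0.002816, -0.001357)  (running Σ = (0.029454, -0.021379))
  m=-1: (-0.487789, -0.341143) × (0.217972, -0.240647) = (-0.188419, 0.043025)  (running Σ = (-0.158966, 0.021646))
  m=0: (0.280687, -0.000000) × (0.016311, 0.000000) = (0.004578, 0.000000)  (running Σ = (-0.154387, 0.021646))
  m=1: (0.487789, -0.341143) × (-0.217972, -0.240647) = (-0.188419, -0.043025)  (running Σ = (-0.342807, -0.021379))
  m=2: (0.114544, -0.313604) × (-0.000923, 0.009315) = (0.002816, 0.001357)  (running Σ = (-0.339991, -0.020023))
  m=3: (-0.027632, -0.103827) × (-0.273818, 0.202677) = (0.028609, 0.022829)  (running Σ = (-0.311382, 0.002807))
  m=4: (-0.017480, -0.014735) × (0.102982, 0.020619) = (-0.001496, -0.001878)  (running Σ = (-0.312878, 0.000929))
  m=5: (-0.003265, -0.000295) × (0.180655, 0.302481) = (-0.000501, -0.001041)  (running Σ = (-0.313378, -0.000112))
  m=6: (-0.000249, 0.000142) × (0.116980, -0.383028) = (0.000025, 0.000112)  (running Σ = (-0.313353, -0.000000))
Accumulated sum (-0.313353, -0.000000); after 4π/(2l+1) scaling, (-0.302901, -0.000000) ⇒ P_6 = -0.302901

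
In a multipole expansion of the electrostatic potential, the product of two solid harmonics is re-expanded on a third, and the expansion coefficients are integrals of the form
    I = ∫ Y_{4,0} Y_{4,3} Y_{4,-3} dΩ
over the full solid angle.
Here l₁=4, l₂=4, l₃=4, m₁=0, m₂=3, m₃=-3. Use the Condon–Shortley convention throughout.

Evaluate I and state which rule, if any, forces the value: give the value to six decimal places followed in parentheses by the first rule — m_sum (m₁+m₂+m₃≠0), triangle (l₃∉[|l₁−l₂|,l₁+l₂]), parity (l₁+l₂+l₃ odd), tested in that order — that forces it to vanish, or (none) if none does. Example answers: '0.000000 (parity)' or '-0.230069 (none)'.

Rules hold: Σm=0, L=12 even, 0≤4≤8.
N = 9·9·9 = 729
Δ = 4!·4!·4!/13! = 1/450450
Racah Σ t=0..4: t=0:+1/13824 t=1:−1/216 t=2:+1/64 t=3:−1/216 t=4:+1/13824 = 5/768
⇒ 3j(4 4 4; 0 0 0)² = 18/1001, sgn +1
Racah Σ t=3..4: t=3:−1/864 t=4:+1/3456 = -1/1152
⇒ 3j(4 4 4; 0 3 -3)² = 7/286, sgn +1
4πI² = N·(3j₀)²·(3jₘ)² = 6561/20449
I = +1·√(0.320847/4π) = 0.15978796
No selection rule forces the value: the integral is nonzero (none).

0.159788 (none)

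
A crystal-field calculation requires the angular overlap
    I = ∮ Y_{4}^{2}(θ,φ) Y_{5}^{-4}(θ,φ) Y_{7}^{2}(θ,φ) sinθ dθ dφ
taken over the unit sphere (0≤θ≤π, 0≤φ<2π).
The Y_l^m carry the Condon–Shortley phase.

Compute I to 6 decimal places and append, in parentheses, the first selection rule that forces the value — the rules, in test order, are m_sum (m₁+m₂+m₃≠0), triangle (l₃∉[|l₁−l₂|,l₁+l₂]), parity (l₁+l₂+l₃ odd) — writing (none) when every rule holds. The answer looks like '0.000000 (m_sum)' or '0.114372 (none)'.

Checks pass: Σm=0; 16 even; l₃=7∈[1,9].
(2·4+1)(2·5+1)(2·7+1) = 1485
Δ: 2! 6! 8! / 17! → 1/6126120
sum: t=0:+1/69120 t=1:−1/20736 t=2:+1/69120 = -1/51840
3j²(4 5 7; 0 0 0) = Δ·Π!·Σ² = 280/21879  (sign +1)
sum: t=0:+1/483840 t=1:−1/4838400 = 1/537600
3j²(4 5 7; 2 -4 2) = Δ·Π!·Σ² = 2187/170170  (sign -1)
combine: 4πI² = 1485·280/21879·2187/170170 = 131220/537251
take √, sign -1: I = -0.13941403
No selection rule forces the value: the integral is nonzero (none).

-0.139414 (none)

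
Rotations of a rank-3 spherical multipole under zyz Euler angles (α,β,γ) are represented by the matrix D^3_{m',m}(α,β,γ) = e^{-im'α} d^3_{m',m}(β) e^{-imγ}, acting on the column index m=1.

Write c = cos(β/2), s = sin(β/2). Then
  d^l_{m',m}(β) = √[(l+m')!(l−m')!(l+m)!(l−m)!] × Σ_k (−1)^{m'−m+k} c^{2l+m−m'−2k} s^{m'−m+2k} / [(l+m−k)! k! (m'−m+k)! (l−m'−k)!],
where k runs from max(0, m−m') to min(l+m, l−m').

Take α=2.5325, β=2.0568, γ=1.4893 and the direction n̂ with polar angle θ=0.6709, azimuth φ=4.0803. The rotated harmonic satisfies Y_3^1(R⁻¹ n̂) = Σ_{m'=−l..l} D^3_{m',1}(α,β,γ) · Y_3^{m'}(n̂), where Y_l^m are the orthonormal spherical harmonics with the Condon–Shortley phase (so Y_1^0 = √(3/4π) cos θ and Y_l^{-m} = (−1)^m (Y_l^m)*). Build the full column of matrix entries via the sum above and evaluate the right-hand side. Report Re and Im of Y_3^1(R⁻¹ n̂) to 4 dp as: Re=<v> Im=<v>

Need the full column D^3_{m',1} for m'=−3..3 at α=2.5325, β=2.0568, γ=1.4893.
cos(β/2)=0.516190, sin(β/2)=0.856474
d^3_{-3,1}: single k=4 term ⇒ +0.555292;  D = +0.546813-0.096673i
d^3_{-2,1}: k∈[3..4] ⇒ +0.546514 -0.752282 = -0.205768;  D = +0.186683+0.086546i
d^3_{-1,1}: k∈[2..4] ⇒ +0.312477 -1.147007 +0.394717 = -0.439813;  D = -0.221428-0.380007i
d^3_{0,1}: k∈[1..3] ⇒ +0.108731 -0.898014 +0.824084 = +0.034801;  D = +0.002833-0.034685i
d^3_{1,1}: k∈[0..2] ⇒ +0.018917 -0.416636 +0.860255 = +0.462537;  D = -0.294632+0.356556i
d^3_{2,1}: k∈[0..1] ⇒ -0.099257 +0.546514 = +0.447257;  D = +0.430920-0.119778i
d^3_{3,1}: single k=0 term ⇒ +0.201703;  D = -0.190292-0.066881i
Y_3^{m'}(θ=0.6709,φ=4.0803) and Σ D·Y over m':
  (+0.5468-0.0967i)·(+0.0950+0.0321i)  (+0.1867+0.0865i)·(-0.0934-0.2950i)  (-0.2214-0.3800i)·(-0.2454+0.3351i)  (+0.0028-0.0347i)·(+0.0197+0.0000i)  (-0.2946+0.3566i)·(+0.2454+0.3351i)  (+0.4309-0.1198i)·(-0.0934+0.2950i)  (-0.1903-0.0669i)·(-0.0950+0.0321i)
Y_3^1(R⁻¹ n̂) = +0.068391+0.090879i

Re=0.0684 Im=0.0909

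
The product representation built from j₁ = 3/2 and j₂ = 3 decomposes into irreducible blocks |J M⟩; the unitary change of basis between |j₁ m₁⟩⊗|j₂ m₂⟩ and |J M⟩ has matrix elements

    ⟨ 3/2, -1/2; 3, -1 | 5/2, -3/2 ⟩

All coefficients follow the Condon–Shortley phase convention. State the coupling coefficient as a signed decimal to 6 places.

j₁+j₂−J=2  J+j₁−j₂=1  J−j₁+j₂=4  j₁+j₂+J+1=8
(j₁±m₁, j₂±m₂, J±M) = (1,2,2,4,1,4)
P² = 576/35
sum k=1..2:
  [1] −1/6 = -1/6
  [2] +1/48 = 1/48
S = -7/48
C² = P²·S² = 7/20 ; C = -0.591608

−√(7/20) = -0.591608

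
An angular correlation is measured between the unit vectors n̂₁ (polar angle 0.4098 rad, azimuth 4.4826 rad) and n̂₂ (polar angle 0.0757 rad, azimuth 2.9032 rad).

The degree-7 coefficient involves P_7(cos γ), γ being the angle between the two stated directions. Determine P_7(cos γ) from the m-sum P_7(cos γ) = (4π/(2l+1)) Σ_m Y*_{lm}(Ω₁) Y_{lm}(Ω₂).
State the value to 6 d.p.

-0.305249

Term-by-term m-sum for l=7 (normalisation 4π/15 = 0.837758):
  term(m=-7) = +0.000000-0.000000i   from Y*(Ω₁)=+0.000796-0.000030i, Y(Ω₂)=+0.000000-0.000000i
  term(m=-6) = -0.000000-0.000000i   from Y*(Ω₁)=-0.001310+0.006738i, Y(Ω₂)=+0.000000+0.000000i
  term(m=-5) = -0.000000+0.000000i   from Y*(Ω₁)=-0.033396-0.014988i, Y(Ω₂)=-0.000004-0.000010i
  term(m=-4) = +0.000032+0.000001i   from Y*(Ω₁)=+0.081642-0.107029i, Y(Ω₂)=+0.000138+0.000194i
  term(m=-3) = +0.000033-0.001283i   from Y*(Ω₁)=+0.216655+0.262844i, Y(Ω₂)=-0.002845-0.002471i
  term(m=-2) = -0.022604-0.000389i   from Y*(Ω₁)=-0.483154+0.239124i, Y(Ω₂)=+0.037260+0.019246i
  term(m=-1) = -0.000890+0.103402i   from Y*(Ω₁)=-0.079209-0.338615i, Y(Ω₂)=-0.288941-0.070217i
  term(m=+0) = -0.317506-0.000000i   from Y*(Ω₁)=-0.315418-0.000000i, Y(Ω₂)=+1.006619+0.000000i
  term(m=+1) = -0.000890-0.103402i   from Y*(Ω₁)=+0.079209-0.338615i, Y(Ω₂)=+0.288941-0.070217i
  term(m=+2) = -0.022604+0.000389i   from Y*(Ω₁)=-0.483154-0.239124i, Y(Ω₂)=+0.037260-0.019246i
  term(m=+3) = +0.000033+0.001283i   from Y*(Ω₁)=-0.216655+0.262844i, Y(Ω₂)=+0.002845-0.002471i
  term(m=+4) = +0.000032-0.000001i   from Y*(Ω₁)=+0.081642+0.107029i, Y(Ω₂)=+0.000138-0.000194i
  term(m=+5) = -0.000000-0.000000i   from Y*(Ω₁)=+0.033396-0.014988i, Y(Ω₂)=+0.000004-0.000010i
  term(m=+6) = -0.000000+0.000000i   from Y*(Ω₁)=-0.001310-0.006738i, Y(Ω₂)=+0.000000-0.000000i
  term(m=+7) = +0.000000+0.000000i   from Y*(Ω₁)=-0.000796-0.000030i, Y(Ω₂)=-0.000000-0.000000i
Accumulated sum -0.364364-0.000000i; after 4π/(2l+1) scaling, -0.305249-0.000000i ⇒ P_7 = -0.305249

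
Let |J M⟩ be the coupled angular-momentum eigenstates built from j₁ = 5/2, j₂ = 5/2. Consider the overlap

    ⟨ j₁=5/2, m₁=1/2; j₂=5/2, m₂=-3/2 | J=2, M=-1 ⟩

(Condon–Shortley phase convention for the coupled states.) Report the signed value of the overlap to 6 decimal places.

−√(1/7) ≈ -0.377964

triangle: 3!·2!·2!/8! = 24/40320
(j±m)!: 3!·2!·1!·4!·1!·3! = 1728
prefactor² = (2J+1)·Δ·N² = 36/7
  k=0: +1/(0!·3!·2!·1!·0!·1!) = 1/12
  k=1: −1/(1!·2!·1!·0!·1!·2!) = -1/4
Σ = -1/6  ⇒  CG² = 36/7·(-1/6)² = 1/7
CG = −√(1/7) = -0.377964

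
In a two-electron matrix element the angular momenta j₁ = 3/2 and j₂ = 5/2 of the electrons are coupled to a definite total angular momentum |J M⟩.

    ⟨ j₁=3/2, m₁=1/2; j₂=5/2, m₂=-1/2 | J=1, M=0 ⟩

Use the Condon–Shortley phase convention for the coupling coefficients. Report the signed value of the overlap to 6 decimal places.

−√(3/10) = -0.547723

triangle: 3!·0!·2!/6! = 12/720
(j±m)!: 2!·1!·2!·3!·1!·1! = 24
prefactor² = (2J+1)·Δ·N² = 6/5
  k=1: −1/(1!·2!·0!·1!·0!·1!) = -1/2
Σ = -1/2  ⇒  CG² = 6/5·(-1/2)² = 3/10
CG = −√(3/10) = -0.547723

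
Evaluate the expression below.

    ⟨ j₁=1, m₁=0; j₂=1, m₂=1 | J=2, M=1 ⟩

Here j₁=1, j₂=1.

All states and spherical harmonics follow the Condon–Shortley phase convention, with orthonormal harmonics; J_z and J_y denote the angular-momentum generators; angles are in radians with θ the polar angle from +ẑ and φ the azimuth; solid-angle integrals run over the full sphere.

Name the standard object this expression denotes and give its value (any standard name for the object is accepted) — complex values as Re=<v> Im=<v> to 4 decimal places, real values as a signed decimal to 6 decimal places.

Clebsch–Gordan coefficient, +√(1/2) ≈ +0.707107

This is a Clebsch–Gordan (vector-coupling) coefficient.
j₁+j₂−J=0  J+j₁−j₂=2  J−j₁+j₂=2  j₁+j₂+J+1=5
(j₁±m₁, j₂±m₂, J±M) = (1,1,2,0,3,1)
P² = 2
sum k=0..0:
  [0] +1/2 = 1/2
S = 1/2
C² = P²·S² = 1/2 ; C = +0.707107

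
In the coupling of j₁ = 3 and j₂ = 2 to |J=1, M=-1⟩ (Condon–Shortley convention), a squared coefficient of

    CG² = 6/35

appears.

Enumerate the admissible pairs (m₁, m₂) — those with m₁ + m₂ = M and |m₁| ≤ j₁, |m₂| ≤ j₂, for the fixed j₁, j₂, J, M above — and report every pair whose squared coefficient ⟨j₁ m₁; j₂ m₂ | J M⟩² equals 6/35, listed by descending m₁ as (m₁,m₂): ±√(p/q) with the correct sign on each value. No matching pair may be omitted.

(-1,0): +√(6/35)

Admissible pairs with m₁+m₂ = M = -1: (-3,2), (-2,1), (-1,0), (0,-1), (1,-2)
  (m₁,m₂)=(1,-2): CG² = 1/35, CG = +√(1/35)
  (m₁,m₂)=(0,-1): CG² = 3/35, CG = −√(3/35)
  (m₁,m₂)=(-1,0): CG² = 6/35, CG = +√(6/35)   ← matches the target
  (m₁,m₂)=(-2,1): CG² = 2/7, CG = −√(2/7)
  (m₁,m₂)=(-3,2): CG² = 3/7, CG = +√(3/7)
Pairs with CG² = 6/35: (-1,0): +√(6/35)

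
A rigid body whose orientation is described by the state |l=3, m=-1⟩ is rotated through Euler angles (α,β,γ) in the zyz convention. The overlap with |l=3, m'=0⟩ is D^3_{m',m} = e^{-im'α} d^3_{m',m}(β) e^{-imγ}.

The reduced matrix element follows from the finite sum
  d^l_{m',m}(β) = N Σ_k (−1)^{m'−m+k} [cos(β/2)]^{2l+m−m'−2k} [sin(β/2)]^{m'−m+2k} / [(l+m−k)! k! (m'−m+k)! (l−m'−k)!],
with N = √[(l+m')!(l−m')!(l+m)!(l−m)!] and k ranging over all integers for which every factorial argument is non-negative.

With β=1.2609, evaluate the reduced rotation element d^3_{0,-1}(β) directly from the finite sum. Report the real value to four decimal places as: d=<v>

d^3_{0,-1}(β=1.2609) via the finite sum:
c=cos(1.260900/2)=0.807762, s=sin(1.260900/2)=0.589508; N=√[6·6·2·24]=41.569219
k∈{0,1,2} keeps every argument non-negative
  k=0: (−1)^1·41.5692/(12)·0.8078^5·0.5895^1 = -0.702261
  k=1: (−1)^2·41.5692/(4)·0.8078^3·0.5895^3 = +1.122102
  k=2: (−1)^3·41.5692/(12)·0.8078^1·0.5895^5 = -0.199216
d^3_{0,-1}(1.2609) = -0.702261 +1.122102 -0.199216 = +0.220626

d=0.2206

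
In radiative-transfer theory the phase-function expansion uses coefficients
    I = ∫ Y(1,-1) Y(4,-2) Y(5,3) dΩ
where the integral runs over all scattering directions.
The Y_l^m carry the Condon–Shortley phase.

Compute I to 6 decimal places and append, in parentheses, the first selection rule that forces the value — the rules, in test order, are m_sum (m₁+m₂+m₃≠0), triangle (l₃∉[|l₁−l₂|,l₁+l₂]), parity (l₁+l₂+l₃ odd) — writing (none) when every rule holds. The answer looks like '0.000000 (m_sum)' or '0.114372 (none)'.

m-sum 0 ✓  L=10 even ✓  3≤5≤5 ✓
Π(2lᵢ+1) = 3×9×11 = 297
triangle coeff Δ(1,4,5) = 1/495
Σ_t [0,0]: t=0:+1/576 = 1/576
(3j)²=5/99 [(1 4 5; 0 0 0)], sign=-1
Σ_t [0,0]: t=0:+1/2880 = 1/2880
(3j)²=28/495 [(1 4 5; -1 -2 3)], sign=+1
⇒ 4πI² = 28/33
I = (-1)√(28/33/(4π)) = -0.25984664
No selection rule forces the value: the integral is nonzero (none).

-0.259847 (none)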